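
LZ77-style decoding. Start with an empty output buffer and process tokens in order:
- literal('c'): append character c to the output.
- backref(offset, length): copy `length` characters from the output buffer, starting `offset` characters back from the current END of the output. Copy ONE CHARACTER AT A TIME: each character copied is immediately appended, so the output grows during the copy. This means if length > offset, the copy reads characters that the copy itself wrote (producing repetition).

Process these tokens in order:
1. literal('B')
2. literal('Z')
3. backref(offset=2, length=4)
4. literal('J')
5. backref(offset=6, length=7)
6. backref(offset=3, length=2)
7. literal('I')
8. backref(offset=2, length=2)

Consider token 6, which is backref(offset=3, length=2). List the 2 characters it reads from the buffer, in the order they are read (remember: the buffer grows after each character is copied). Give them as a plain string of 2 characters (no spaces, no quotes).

Answer: ZJ

Derivation:
Token 1: literal('B'). Output: "B"
Token 2: literal('Z'). Output: "BZ"
Token 3: backref(off=2, len=4) (overlapping!). Copied 'BZBZ' from pos 0. Output: "BZBZBZ"
Token 4: literal('J'). Output: "BZBZBZJ"
Token 5: backref(off=6, len=7) (overlapping!). Copied 'ZBZBZJZ' from pos 1. Output: "BZBZBZJZBZBZJZ"
Token 6: backref(off=3, len=2). Buffer before: "BZBZBZJZBZBZJZ" (len 14)
  byte 1: read out[11]='Z', append. Buffer now: "BZBZBZJZBZBZJZZ"
  byte 2: read out[12]='J', append. Buffer now: "BZBZBZJZBZBZJZZJ"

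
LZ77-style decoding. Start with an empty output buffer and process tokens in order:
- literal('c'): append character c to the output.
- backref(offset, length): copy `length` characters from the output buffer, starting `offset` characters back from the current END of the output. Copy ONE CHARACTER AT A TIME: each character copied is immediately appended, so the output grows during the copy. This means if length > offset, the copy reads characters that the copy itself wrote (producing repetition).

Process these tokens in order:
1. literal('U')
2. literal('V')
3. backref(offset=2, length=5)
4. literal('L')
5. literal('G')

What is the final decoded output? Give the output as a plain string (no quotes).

Answer: UVUVUVULG

Derivation:
Token 1: literal('U'). Output: "U"
Token 2: literal('V'). Output: "UV"
Token 3: backref(off=2, len=5) (overlapping!). Copied 'UVUVU' from pos 0. Output: "UVUVUVU"
Token 4: literal('L'). Output: "UVUVUVUL"
Token 5: literal('G'). Output: "UVUVUVULG"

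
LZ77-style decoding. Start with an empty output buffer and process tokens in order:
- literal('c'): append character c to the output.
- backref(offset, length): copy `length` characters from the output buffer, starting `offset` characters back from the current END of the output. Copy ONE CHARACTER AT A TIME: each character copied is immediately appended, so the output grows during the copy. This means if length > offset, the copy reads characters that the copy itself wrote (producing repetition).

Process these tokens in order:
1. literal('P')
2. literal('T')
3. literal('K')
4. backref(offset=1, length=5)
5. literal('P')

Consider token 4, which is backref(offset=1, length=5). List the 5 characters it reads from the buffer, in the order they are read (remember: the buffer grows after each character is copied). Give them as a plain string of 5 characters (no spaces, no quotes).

Token 1: literal('P'). Output: "P"
Token 2: literal('T'). Output: "PT"
Token 3: literal('K'). Output: "PTK"
Token 4: backref(off=1, len=5). Buffer before: "PTK" (len 3)
  byte 1: read out[2]='K', append. Buffer now: "PTKK"
  byte 2: read out[3]='K', append. Buffer now: "PTKKK"
  byte 3: read out[4]='K', append. Buffer now: "PTKKKK"
  byte 4: read out[5]='K', append. Buffer now: "PTKKKKK"
  byte 5: read out[6]='K', append. Buffer now: "PTKKKKKK"

Answer: KKKKK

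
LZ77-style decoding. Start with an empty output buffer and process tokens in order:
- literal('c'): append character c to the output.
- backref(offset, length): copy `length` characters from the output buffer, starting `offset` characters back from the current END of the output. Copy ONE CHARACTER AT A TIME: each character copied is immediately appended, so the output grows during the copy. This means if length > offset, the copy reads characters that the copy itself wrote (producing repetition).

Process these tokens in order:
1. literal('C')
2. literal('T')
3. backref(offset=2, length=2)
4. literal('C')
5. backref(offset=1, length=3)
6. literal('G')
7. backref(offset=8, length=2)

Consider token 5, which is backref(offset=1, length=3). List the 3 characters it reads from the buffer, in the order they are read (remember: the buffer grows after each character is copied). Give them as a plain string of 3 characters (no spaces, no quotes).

Answer: CCC

Derivation:
Token 1: literal('C'). Output: "C"
Token 2: literal('T'). Output: "CT"
Token 3: backref(off=2, len=2). Copied 'CT' from pos 0. Output: "CTCT"
Token 4: literal('C'). Output: "CTCTC"
Token 5: backref(off=1, len=3). Buffer before: "CTCTC" (len 5)
  byte 1: read out[4]='C', append. Buffer now: "CTCTCC"
  byte 2: read out[5]='C', append. Buffer now: "CTCTCCC"
  byte 3: read out[6]='C', append. Buffer now: "CTCTCCCC"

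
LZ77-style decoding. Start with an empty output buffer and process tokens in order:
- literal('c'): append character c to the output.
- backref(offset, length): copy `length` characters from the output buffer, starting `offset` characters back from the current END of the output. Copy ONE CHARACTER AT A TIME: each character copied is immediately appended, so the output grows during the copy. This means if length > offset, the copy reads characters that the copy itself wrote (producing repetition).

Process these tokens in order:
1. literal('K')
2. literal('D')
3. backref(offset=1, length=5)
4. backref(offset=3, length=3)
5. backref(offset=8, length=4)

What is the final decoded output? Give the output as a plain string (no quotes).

Answer: KDDDDDDDDDDDDD

Derivation:
Token 1: literal('K'). Output: "K"
Token 2: literal('D'). Output: "KD"
Token 3: backref(off=1, len=5) (overlapping!). Copied 'DDDDD' from pos 1. Output: "KDDDDDD"
Token 4: backref(off=3, len=3). Copied 'DDD' from pos 4. Output: "KDDDDDDDDD"
Token 5: backref(off=8, len=4). Copied 'DDDD' from pos 2. Output: "KDDDDDDDDDDDDD"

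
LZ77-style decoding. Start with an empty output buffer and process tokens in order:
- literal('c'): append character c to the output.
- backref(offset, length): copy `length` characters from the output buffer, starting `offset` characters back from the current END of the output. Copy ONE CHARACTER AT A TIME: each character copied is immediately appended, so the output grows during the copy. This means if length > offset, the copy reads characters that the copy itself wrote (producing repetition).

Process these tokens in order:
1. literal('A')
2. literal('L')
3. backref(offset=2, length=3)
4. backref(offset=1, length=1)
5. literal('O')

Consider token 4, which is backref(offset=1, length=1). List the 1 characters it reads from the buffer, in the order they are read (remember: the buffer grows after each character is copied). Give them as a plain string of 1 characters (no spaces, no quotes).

Token 1: literal('A'). Output: "A"
Token 2: literal('L'). Output: "AL"
Token 3: backref(off=2, len=3) (overlapping!). Copied 'ALA' from pos 0. Output: "ALALA"
Token 4: backref(off=1, len=1). Buffer before: "ALALA" (len 5)
  byte 1: read out[4]='A', append. Buffer now: "ALALAA"

Answer: A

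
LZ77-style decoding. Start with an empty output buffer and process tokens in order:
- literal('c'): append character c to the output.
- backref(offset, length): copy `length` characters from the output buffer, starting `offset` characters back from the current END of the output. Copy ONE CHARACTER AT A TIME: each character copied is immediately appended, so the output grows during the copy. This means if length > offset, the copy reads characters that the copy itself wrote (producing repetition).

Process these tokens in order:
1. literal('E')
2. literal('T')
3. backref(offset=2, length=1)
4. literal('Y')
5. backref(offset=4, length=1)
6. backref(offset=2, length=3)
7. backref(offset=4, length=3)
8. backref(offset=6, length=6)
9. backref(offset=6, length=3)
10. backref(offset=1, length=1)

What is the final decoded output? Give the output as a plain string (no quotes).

Answer: ETEYEYEYEYEYEYEYEYEYY

Derivation:
Token 1: literal('E'). Output: "E"
Token 2: literal('T'). Output: "ET"
Token 3: backref(off=2, len=1). Copied 'E' from pos 0. Output: "ETE"
Token 4: literal('Y'). Output: "ETEY"
Token 5: backref(off=4, len=1). Copied 'E' from pos 0. Output: "ETEYE"
Token 6: backref(off=2, len=3) (overlapping!). Copied 'YEY' from pos 3. Output: "ETEYEYEY"
Token 7: backref(off=4, len=3). Copied 'EYE' from pos 4. Output: "ETEYEYEYEYE"
Token 8: backref(off=6, len=6). Copied 'YEYEYE' from pos 5. Output: "ETEYEYEYEYEYEYEYE"
Token 9: backref(off=6, len=3). Copied 'YEY' from pos 11. Output: "ETEYEYEYEYEYEYEYEYEY"
Token 10: backref(off=1, len=1). Copied 'Y' from pos 19. Output: "ETEYEYEYEYEYEYEYEYEYY"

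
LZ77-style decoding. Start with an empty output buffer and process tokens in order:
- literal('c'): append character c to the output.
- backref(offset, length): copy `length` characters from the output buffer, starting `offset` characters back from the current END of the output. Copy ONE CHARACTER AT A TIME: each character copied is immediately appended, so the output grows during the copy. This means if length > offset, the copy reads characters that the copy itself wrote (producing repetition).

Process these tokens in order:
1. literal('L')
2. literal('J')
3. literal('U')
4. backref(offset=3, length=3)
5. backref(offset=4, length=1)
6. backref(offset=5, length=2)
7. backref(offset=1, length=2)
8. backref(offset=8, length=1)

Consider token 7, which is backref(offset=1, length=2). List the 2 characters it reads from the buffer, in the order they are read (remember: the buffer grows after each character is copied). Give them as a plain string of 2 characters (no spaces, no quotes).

Token 1: literal('L'). Output: "L"
Token 2: literal('J'). Output: "LJ"
Token 3: literal('U'). Output: "LJU"
Token 4: backref(off=3, len=3). Copied 'LJU' from pos 0. Output: "LJULJU"
Token 5: backref(off=4, len=1). Copied 'U' from pos 2. Output: "LJULJUU"
Token 6: backref(off=5, len=2). Copied 'UL' from pos 2. Output: "LJULJUUUL"
Token 7: backref(off=1, len=2). Buffer before: "LJULJUUUL" (len 9)
  byte 1: read out[8]='L', append. Buffer now: "LJULJUUULL"
  byte 2: read out[9]='L', append. Buffer now: "LJULJUUULLL"

Answer: LL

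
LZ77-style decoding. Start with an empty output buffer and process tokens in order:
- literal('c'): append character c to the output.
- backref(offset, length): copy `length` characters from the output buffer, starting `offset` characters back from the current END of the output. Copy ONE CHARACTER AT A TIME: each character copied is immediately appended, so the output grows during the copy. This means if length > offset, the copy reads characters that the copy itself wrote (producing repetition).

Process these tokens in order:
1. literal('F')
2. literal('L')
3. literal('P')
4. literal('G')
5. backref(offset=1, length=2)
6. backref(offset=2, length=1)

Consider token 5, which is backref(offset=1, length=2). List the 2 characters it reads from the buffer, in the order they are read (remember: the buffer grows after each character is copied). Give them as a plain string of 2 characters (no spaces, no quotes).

Token 1: literal('F'). Output: "F"
Token 2: literal('L'). Output: "FL"
Token 3: literal('P'). Output: "FLP"
Token 4: literal('G'). Output: "FLPG"
Token 5: backref(off=1, len=2). Buffer before: "FLPG" (len 4)
  byte 1: read out[3]='G', append. Buffer now: "FLPGG"
  byte 2: read out[4]='G', append. Buffer now: "FLPGGG"

Answer: GG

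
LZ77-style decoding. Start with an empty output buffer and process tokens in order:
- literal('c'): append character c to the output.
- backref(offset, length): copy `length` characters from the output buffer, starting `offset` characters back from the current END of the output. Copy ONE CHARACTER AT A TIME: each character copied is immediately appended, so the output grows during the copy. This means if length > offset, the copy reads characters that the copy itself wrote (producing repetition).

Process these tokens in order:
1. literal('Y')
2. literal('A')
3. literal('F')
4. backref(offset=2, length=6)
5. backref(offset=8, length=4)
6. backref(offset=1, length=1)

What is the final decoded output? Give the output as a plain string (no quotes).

Answer: YAFAFAFAFAFAFF

Derivation:
Token 1: literal('Y'). Output: "Y"
Token 2: literal('A'). Output: "YA"
Token 3: literal('F'). Output: "YAF"
Token 4: backref(off=2, len=6) (overlapping!). Copied 'AFAFAF' from pos 1. Output: "YAFAFAFAF"
Token 5: backref(off=8, len=4). Copied 'AFAF' from pos 1. Output: "YAFAFAFAFAFAF"
Token 6: backref(off=1, len=1). Copied 'F' from pos 12. Output: "YAFAFAFAFAFAFF"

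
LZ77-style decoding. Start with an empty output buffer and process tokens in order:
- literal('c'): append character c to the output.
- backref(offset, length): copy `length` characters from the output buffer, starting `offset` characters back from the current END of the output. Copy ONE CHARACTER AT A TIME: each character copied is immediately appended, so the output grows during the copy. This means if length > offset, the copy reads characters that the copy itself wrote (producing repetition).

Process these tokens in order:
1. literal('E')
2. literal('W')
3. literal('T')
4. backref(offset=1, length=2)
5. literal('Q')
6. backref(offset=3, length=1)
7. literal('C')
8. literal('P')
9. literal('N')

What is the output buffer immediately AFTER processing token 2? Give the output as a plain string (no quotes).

Token 1: literal('E'). Output: "E"
Token 2: literal('W'). Output: "EW"

Answer: EW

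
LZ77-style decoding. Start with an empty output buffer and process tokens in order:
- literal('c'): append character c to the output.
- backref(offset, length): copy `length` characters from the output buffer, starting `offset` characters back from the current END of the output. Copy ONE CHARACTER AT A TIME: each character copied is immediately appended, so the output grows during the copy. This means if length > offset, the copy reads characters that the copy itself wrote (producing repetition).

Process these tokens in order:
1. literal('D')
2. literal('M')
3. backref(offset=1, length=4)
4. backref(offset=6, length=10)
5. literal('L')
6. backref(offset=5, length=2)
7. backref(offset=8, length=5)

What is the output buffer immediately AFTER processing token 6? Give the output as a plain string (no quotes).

Token 1: literal('D'). Output: "D"
Token 2: literal('M'). Output: "DM"
Token 3: backref(off=1, len=4) (overlapping!). Copied 'MMMM' from pos 1. Output: "DMMMMM"
Token 4: backref(off=6, len=10) (overlapping!). Copied 'DMMMMMDMMM' from pos 0. Output: "DMMMMMDMMMMMDMMM"
Token 5: literal('L'). Output: "DMMMMMDMMMMMDMMML"
Token 6: backref(off=5, len=2). Copied 'DM' from pos 12. Output: "DMMMMMDMMMMMDMMMLDM"

Answer: DMMMMMDMMMMMDMMMLDM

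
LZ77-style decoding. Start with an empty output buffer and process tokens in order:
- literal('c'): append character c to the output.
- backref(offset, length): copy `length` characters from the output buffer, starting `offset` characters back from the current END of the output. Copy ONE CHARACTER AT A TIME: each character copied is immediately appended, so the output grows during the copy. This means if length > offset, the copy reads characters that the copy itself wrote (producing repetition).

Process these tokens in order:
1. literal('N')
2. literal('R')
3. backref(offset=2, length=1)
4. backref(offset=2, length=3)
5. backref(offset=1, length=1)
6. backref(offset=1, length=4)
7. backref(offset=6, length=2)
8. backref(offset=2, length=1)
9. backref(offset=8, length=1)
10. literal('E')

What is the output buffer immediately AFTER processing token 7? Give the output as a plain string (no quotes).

Token 1: literal('N'). Output: "N"
Token 2: literal('R'). Output: "NR"
Token 3: backref(off=2, len=1). Copied 'N' from pos 0. Output: "NRN"
Token 4: backref(off=2, len=3) (overlapping!). Copied 'RNR' from pos 1. Output: "NRNRNR"
Token 5: backref(off=1, len=1). Copied 'R' from pos 5. Output: "NRNRNRR"
Token 6: backref(off=1, len=4) (overlapping!). Copied 'RRRR' from pos 6. Output: "NRNRNRRRRRR"
Token 7: backref(off=6, len=2). Copied 'RR' from pos 5. Output: "NRNRNRRRRRRRR"

Answer: NRNRNRRRRRRRR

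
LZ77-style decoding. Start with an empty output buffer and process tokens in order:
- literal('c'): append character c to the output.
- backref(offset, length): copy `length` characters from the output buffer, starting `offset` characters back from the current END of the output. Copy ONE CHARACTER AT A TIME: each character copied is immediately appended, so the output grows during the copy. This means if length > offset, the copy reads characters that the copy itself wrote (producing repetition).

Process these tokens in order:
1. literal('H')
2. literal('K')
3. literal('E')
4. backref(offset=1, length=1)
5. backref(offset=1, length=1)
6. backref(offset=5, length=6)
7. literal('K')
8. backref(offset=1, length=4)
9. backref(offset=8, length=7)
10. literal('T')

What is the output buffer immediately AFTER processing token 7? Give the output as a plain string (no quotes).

Answer: HKEEEHKEEEHK

Derivation:
Token 1: literal('H'). Output: "H"
Token 2: literal('K'). Output: "HK"
Token 3: literal('E'). Output: "HKE"
Token 4: backref(off=1, len=1). Copied 'E' from pos 2. Output: "HKEE"
Token 5: backref(off=1, len=1). Copied 'E' from pos 3. Output: "HKEEE"
Token 6: backref(off=5, len=6) (overlapping!). Copied 'HKEEEH' from pos 0. Output: "HKEEEHKEEEH"
Token 7: literal('K'). Output: "HKEEEHKEEEHK"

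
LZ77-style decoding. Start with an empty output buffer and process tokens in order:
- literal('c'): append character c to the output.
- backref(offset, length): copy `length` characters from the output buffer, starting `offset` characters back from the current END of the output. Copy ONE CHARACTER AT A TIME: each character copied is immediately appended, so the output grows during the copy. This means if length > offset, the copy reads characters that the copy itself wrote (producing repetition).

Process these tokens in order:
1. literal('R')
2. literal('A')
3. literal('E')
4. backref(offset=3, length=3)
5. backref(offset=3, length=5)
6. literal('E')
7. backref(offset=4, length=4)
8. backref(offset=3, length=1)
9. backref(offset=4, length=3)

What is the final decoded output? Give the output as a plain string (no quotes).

Answer: RAERAERAERAEERAERRAE

Derivation:
Token 1: literal('R'). Output: "R"
Token 2: literal('A'). Output: "RA"
Token 3: literal('E'). Output: "RAE"
Token 4: backref(off=3, len=3). Copied 'RAE' from pos 0. Output: "RAERAE"
Token 5: backref(off=3, len=5) (overlapping!). Copied 'RAERA' from pos 3. Output: "RAERAERAERA"
Token 6: literal('E'). Output: "RAERAERAERAE"
Token 7: backref(off=4, len=4). Copied 'ERAE' from pos 8. Output: "RAERAERAERAEERAE"
Token 8: backref(off=3, len=1). Copied 'R' from pos 13. Output: "RAERAERAERAEERAER"
Token 9: backref(off=4, len=3). Copied 'RAE' from pos 13. Output: "RAERAERAERAEERAERRAE"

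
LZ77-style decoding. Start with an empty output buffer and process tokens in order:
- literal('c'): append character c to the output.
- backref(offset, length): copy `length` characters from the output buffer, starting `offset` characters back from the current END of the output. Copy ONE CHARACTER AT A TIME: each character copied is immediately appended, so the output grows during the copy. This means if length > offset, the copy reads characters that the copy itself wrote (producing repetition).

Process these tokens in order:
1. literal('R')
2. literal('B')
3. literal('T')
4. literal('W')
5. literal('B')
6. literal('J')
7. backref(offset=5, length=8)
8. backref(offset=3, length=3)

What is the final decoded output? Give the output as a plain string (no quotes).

Answer: RBTWBJBTWBJBTWBTW

Derivation:
Token 1: literal('R'). Output: "R"
Token 2: literal('B'). Output: "RB"
Token 3: literal('T'). Output: "RBT"
Token 4: literal('W'). Output: "RBTW"
Token 5: literal('B'). Output: "RBTWB"
Token 6: literal('J'). Output: "RBTWBJ"
Token 7: backref(off=5, len=8) (overlapping!). Copied 'BTWBJBTW' from pos 1. Output: "RBTWBJBTWBJBTW"
Token 8: backref(off=3, len=3). Copied 'BTW' from pos 11. Output: "RBTWBJBTWBJBTWBTW"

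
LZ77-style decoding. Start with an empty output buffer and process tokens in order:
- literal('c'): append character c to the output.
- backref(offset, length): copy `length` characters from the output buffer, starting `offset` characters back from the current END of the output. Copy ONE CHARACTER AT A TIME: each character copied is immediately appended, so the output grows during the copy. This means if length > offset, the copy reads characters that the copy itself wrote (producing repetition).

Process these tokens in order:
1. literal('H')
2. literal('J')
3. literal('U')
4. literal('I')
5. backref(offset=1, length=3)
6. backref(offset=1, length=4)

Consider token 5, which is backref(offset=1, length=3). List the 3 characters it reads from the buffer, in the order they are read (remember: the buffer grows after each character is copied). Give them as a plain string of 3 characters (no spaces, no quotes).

Token 1: literal('H'). Output: "H"
Token 2: literal('J'). Output: "HJ"
Token 3: literal('U'). Output: "HJU"
Token 4: literal('I'). Output: "HJUI"
Token 5: backref(off=1, len=3). Buffer before: "HJUI" (len 4)
  byte 1: read out[3]='I', append. Buffer now: "HJUII"
  byte 2: read out[4]='I', append. Buffer now: "HJUIII"
  byte 3: read out[5]='I', append. Buffer now: "HJUIIII"

Answer: III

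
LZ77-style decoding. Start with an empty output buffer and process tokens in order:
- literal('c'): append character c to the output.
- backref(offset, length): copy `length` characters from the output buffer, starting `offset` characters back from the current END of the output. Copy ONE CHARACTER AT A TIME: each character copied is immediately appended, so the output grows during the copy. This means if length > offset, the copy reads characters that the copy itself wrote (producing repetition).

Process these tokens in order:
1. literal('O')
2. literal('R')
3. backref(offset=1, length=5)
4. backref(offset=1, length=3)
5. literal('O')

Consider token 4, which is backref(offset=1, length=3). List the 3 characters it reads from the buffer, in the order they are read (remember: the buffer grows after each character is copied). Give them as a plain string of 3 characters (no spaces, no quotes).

Answer: RRR

Derivation:
Token 1: literal('O'). Output: "O"
Token 2: literal('R'). Output: "OR"
Token 3: backref(off=1, len=5) (overlapping!). Copied 'RRRRR' from pos 1. Output: "ORRRRRR"
Token 4: backref(off=1, len=3). Buffer before: "ORRRRRR" (len 7)
  byte 1: read out[6]='R', append. Buffer now: "ORRRRRRR"
  byte 2: read out[7]='R', append. Buffer now: "ORRRRRRRR"
  byte 3: read out[8]='R', append. Buffer now: "ORRRRRRRRR"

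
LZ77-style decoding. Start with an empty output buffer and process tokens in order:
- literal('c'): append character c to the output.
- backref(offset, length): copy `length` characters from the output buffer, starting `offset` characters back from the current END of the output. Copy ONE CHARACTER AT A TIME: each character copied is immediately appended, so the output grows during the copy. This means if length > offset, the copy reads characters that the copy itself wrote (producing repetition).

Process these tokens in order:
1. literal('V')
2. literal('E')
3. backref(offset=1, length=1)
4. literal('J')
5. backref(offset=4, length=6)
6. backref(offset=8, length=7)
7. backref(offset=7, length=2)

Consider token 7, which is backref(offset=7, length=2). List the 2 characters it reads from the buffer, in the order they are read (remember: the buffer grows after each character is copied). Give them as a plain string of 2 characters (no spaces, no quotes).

Answer: EJ

Derivation:
Token 1: literal('V'). Output: "V"
Token 2: literal('E'). Output: "VE"
Token 3: backref(off=1, len=1). Copied 'E' from pos 1. Output: "VEE"
Token 4: literal('J'). Output: "VEEJ"
Token 5: backref(off=4, len=6) (overlapping!). Copied 'VEEJVE' from pos 0. Output: "VEEJVEEJVE"
Token 6: backref(off=8, len=7). Copied 'EJVEEJV' from pos 2. Output: "VEEJVEEJVEEJVEEJV"
Token 7: backref(off=7, len=2). Buffer before: "VEEJVEEJVEEJVEEJV" (len 17)
  byte 1: read out[10]='E', append. Buffer now: "VEEJVEEJVEEJVEEJVE"
  byte 2: read out[11]='J', append. Buffer now: "VEEJVEEJVEEJVEEJVEJ"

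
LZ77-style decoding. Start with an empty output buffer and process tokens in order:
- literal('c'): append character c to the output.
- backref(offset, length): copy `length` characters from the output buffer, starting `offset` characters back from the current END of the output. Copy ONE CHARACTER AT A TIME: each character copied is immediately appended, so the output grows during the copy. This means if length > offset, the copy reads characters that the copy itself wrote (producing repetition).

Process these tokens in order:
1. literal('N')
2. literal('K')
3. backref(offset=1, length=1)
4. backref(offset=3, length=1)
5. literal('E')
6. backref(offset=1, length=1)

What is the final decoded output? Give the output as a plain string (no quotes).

Token 1: literal('N'). Output: "N"
Token 2: literal('K'). Output: "NK"
Token 3: backref(off=1, len=1). Copied 'K' from pos 1. Output: "NKK"
Token 4: backref(off=3, len=1). Copied 'N' from pos 0. Output: "NKKN"
Token 5: literal('E'). Output: "NKKNE"
Token 6: backref(off=1, len=1). Copied 'E' from pos 4. Output: "NKKNEE"

Answer: NKKNEE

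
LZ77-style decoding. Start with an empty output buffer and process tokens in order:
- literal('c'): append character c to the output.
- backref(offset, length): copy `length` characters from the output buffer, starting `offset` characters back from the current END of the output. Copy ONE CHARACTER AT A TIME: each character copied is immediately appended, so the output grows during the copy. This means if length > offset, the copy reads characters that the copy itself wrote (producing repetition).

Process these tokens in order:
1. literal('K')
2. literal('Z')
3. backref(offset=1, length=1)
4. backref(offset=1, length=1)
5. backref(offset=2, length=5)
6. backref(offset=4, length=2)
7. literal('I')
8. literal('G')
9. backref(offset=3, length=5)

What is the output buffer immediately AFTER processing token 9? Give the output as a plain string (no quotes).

Token 1: literal('K'). Output: "K"
Token 2: literal('Z'). Output: "KZ"
Token 3: backref(off=1, len=1). Copied 'Z' from pos 1. Output: "KZZ"
Token 4: backref(off=1, len=1). Copied 'Z' from pos 2. Output: "KZZZ"
Token 5: backref(off=2, len=5) (overlapping!). Copied 'ZZZZZ' from pos 2. Output: "KZZZZZZZZ"
Token 6: backref(off=4, len=2). Copied 'ZZ' from pos 5. Output: "KZZZZZZZZZZ"
Token 7: literal('I'). Output: "KZZZZZZZZZZI"
Token 8: literal('G'). Output: "KZZZZZZZZZZIG"
Token 9: backref(off=3, len=5) (overlapping!). Copied 'ZIGZI' from pos 10. Output: "KZZZZZZZZZZIGZIGZI"

Answer: KZZZZZZZZZZIGZIGZI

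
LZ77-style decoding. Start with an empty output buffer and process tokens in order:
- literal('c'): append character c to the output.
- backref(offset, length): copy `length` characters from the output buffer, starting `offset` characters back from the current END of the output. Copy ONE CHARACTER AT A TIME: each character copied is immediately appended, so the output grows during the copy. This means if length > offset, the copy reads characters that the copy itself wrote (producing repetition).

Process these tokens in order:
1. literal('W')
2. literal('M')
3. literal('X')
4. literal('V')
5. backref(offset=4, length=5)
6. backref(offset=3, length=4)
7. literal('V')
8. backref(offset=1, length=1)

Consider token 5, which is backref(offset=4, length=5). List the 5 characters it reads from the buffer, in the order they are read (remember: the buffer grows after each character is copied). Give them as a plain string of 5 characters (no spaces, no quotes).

Answer: WMXVW

Derivation:
Token 1: literal('W'). Output: "W"
Token 2: literal('M'). Output: "WM"
Token 3: literal('X'). Output: "WMX"
Token 4: literal('V'). Output: "WMXV"
Token 5: backref(off=4, len=5). Buffer before: "WMXV" (len 4)
  byte 1: read out[0]='W', append. Buffer now: "WMXVW"
  byte 2: read out[1]='M', append. Buffer now: "WMXVWM"
  byte 3: read out[2]='X', append. Buffer now: "WMXVWMX"
  byte 4: read out[3]='V', append. Buffer now: "WMXVWMXV"
  byte 5: read out[4]='W', append. Buffer now: "WMXVWMXVW"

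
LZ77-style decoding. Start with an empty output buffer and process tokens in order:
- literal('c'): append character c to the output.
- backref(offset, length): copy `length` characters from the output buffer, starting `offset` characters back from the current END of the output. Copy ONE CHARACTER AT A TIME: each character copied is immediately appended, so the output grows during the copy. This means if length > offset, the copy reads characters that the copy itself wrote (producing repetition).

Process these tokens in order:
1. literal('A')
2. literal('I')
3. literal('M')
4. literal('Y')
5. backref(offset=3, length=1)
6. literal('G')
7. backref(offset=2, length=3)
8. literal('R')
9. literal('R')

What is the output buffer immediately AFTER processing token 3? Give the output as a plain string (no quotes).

Answer: AIM

Derivation:
Token 1: literal('A'). Output: "A"
Token 2: literal('I'). Output: "AI"
Token 3: literal('M'). Output: "AIM"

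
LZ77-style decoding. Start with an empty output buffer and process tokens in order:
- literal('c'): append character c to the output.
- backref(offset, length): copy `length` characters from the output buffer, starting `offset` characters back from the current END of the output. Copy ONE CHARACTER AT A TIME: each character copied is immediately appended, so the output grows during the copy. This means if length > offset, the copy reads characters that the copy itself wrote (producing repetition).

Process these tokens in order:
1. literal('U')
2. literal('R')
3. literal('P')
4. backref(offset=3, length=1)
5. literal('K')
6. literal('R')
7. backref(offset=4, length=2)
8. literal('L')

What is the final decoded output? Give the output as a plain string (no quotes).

Answer: URPUKRPUL

Derivation:
Token 1: literal('U'). Output: "U"
Token 2: literal('R'). Output: "UR"
Token 3: literal('P'). Output: "URP"
Token 4: backref(off=3, len=1). Copied 'U' from pos 0. Output: "URPU"
Token 5: literal('K'). Output: "URPUK"
Token 6: literal('R'). Output: "URPUKR"
Token 7: backref(off=4, len=2). Copied 'PU' from pos 2. Output: "URPUKRPU"
Token 8: literal('L'). Output: "URPUKRPUL"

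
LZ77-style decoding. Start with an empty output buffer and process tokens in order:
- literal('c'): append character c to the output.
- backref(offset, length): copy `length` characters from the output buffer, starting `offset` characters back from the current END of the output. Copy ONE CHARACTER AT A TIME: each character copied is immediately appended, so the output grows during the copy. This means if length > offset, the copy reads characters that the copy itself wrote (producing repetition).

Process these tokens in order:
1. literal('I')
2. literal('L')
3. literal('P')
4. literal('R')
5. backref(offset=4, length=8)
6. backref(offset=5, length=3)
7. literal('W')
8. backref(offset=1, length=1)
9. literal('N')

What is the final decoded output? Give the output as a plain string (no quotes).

Token 1: literal('I'). Output: "I"
Token 2: literal('L'). Output: "IL"
Token 3: literal('P'). Output: "ILP"
Token 4: literal('R'). Output: "ILPR"
Token 5: backref(off=4, len=8) (overlapping!). Copied 'ILPRILPR' from pos 0. Output: "ILPRILPRILPR"
Token 6: backref(off=5, len=3). Copied 'RIL' from pos 7. Output: "ILPRILPRILPRRIL"
Token 7: literal('W'). Output: "ILPRILPRILPRRILW"
Token 8: backref(off=1, len=1). Copied 'W' from pos 15. Output: "ILPRILPRILPRRILWW"
Token 9: literal('N'). Output: "ILPRILPRILPRRILWWN"

Answer: ILPRILPRILPRRILWWN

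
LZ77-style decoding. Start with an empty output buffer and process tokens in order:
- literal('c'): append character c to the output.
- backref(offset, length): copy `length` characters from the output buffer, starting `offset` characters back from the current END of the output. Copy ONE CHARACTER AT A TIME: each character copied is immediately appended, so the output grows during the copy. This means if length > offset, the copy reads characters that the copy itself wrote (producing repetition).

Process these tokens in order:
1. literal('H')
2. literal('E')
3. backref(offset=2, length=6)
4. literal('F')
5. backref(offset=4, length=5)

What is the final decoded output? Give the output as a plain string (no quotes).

Answer: HEHEHEHEFEHEFE

Derivation:
Token 1: literal('H'). Output: "H"
Token 2: literal('E'). Output: "HE"
Token 3: backref(off=2, len=6) (overlapping!). Copied 'HEHEHE' from pos 0. Output: "HEHEHEHE"
Token 4: literal('F'). Output: "HEHEHEHEF"
Token 5: backref(off=4, len=5) (overlapping!). Copied 'EHEFE' from pos 5. Output: "HEHEHEHEFEHEFE"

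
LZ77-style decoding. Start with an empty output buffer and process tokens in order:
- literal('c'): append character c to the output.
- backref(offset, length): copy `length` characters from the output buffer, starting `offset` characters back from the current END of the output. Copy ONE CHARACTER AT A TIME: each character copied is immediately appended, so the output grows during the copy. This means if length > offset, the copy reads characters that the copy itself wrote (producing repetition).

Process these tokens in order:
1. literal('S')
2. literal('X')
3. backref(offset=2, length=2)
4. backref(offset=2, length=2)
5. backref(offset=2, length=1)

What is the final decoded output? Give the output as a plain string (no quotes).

Answer: SXSXSXS

Derivation:
Token 1: literal('S'). Output: "S"
Token 2: literal('X'). Output: "SX"
Token 3: backref(off=2, len=2). Copied 'SX' from pos 0. Output: "SXSX"
Token 4: backref(off=2, len=2). Copied 'SX' from pos 2. Output: "SXSXSX"
Token 5: backref(off=2, len=1). Copied 'S' from pos 4. Output: "SXSXSXS"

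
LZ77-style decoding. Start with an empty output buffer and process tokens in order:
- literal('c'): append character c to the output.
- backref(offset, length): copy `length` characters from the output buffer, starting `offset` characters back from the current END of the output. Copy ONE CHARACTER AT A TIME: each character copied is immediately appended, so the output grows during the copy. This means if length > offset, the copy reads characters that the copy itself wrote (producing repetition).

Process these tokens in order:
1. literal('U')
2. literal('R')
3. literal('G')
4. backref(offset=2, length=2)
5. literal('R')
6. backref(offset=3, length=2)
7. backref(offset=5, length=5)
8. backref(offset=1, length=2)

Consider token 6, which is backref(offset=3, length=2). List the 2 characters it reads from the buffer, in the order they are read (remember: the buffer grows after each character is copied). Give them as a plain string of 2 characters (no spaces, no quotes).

Answer: RG

Derivation:
Token 1: literal('U'). Output: "U"
Token 2: literal('R'). Output: "UR"
Token 3: literal('G'). Output: "URG"
Token 4: backref(off=2, len=2). Copied 'RG' from pos 1. Output: "URGRG"
Token 5: literal('R'). Output: "URGRGR"
Token 6: backref(off=3, len=2). Buffer before: "URGRGR" (len 6)
  byte 1: read out[3]='R', append. Buffer now: "URGRGRR"
  byte 2: read out[4]='G', append. Buffer now: "URGRGRRG"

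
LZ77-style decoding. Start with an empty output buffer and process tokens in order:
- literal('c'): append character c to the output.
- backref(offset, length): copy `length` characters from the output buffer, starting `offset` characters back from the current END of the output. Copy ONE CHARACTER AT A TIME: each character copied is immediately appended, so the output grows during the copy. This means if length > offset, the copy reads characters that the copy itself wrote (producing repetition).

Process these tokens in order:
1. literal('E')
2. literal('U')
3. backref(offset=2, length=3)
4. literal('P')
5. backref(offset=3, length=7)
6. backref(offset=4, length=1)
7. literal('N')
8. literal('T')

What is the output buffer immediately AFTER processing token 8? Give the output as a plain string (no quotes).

Token 1: literal('E'). Output: "E"
Token 2: literal('U'). Output: "EU"
Token 3: backref(off=2, len=3) (overlapping!). Copied 'EUE' from pos 0. Output: "EUEUE"
Token 4: literal('P'). Output: "EUEUEP"
Token 5: backref(off=3, len=7) (overlapping!). Copied 'UEPUEPU' from pos 3. Output: "EUEUEPUEPUEPU"
Token 6: backref(off=4, len=1). Copied 'U' from pos 9. Output: "EUEUEPUEPUEPUU"
Token 7: literal('N'). Output: "EUEUEPUEPUEPUUN"
Token 8: literal('T'). Output: "EUEUEPUEPUEPUUNT"

Answer: EUEUEPUEPUEPUUNT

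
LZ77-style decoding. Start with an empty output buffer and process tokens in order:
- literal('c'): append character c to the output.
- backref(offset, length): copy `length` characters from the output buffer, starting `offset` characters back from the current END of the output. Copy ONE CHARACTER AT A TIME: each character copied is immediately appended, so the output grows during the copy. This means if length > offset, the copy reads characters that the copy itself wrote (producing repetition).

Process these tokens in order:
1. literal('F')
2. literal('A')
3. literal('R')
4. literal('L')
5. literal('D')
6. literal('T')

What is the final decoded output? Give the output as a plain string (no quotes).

Token 1: literal('F'). Output: "F"
Token 2: literal('A'). Output: "FA"
Token 3: literal('R'). Output: "FAR"
Token 4: literal('L'). Output: "FARL"
Token 5: literal('D'). Output: "FARLD"
Token 6: literal('T'). Output: "FARLDT"

Answer: FARLDT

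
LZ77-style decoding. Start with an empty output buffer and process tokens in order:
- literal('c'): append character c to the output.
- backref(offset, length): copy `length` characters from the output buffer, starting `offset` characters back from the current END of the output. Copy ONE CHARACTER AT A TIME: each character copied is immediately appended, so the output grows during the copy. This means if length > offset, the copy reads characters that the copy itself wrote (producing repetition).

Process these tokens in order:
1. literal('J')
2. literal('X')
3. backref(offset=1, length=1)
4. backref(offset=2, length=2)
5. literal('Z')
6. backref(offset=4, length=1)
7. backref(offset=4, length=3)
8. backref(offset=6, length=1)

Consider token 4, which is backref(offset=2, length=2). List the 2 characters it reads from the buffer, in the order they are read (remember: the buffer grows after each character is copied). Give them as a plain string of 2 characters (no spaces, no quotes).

Answer: XX

Derivation:
Token 1: literal('J'). Output: "J"
Token 2: literal('X'). Output: "JX"
Token 3: backref(off=1, len=1). Copied 'X' from pos 1. Output: "JXX"
Token 4: backref(off=2, len=2). Buffer before: "JXX" (len 3)
  byte 1: read out[1]='X', append. Buffer now: "JXXX"
  byte 2: read out[2]='X', append. Buffer now: "JXXXX"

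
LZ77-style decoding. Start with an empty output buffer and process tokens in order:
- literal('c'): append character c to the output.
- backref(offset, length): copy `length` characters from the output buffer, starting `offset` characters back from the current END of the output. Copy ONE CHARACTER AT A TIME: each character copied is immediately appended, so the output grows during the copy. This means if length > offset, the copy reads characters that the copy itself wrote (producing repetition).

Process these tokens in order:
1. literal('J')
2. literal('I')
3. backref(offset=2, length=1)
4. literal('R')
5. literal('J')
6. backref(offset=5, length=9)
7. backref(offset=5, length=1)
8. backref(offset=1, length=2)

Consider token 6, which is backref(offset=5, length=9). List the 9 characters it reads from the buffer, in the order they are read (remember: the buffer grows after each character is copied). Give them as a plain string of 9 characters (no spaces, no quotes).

Token 1: literal('J'). Output: "J"
Token 2: literal('I'). Output: "JI"
Token 3: backref(off=2, len=1). Copied 'J' from pos 0. Output: "JIJ"
Token 4: literal('R'). Output: "JIJR"
Token 5: literal('J'). Output: "JIJRJ"
Token 6: backref(off=5, len=9). Buffer before: "JIJRJ" (len 5)
  byte 1: read out[0]='J', append. Buffer now: "JIJRJJ"
  byte 2: read out[1]='I', append. Buffer now: "JIJRJJI"
  byte 3: read out[2]='J', append. Buffer now: "JIJRJJIJ"
  byte 4: read out[3]='R', append. Buffer now: "JIJRJJIJR"
  byte 5: read out[4]='J', append. Buffer now: "JIJRJJIJRJ"
  byte 6: read out[5]='J', append. Buffer now: "JIJRJJIJRJJ"
  byte 7: read out[6]='I', append. Buffer now: "JIJRJJIJRJJI"
  byte 8: read out[7]='J', append. Buffer now: "JIJRJJIJRJJIJ"
  byte 9: read out[8]='R', append. Buffer now: "JIJRJJIJRJJIJR"

Answer: JIJRJJIJR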